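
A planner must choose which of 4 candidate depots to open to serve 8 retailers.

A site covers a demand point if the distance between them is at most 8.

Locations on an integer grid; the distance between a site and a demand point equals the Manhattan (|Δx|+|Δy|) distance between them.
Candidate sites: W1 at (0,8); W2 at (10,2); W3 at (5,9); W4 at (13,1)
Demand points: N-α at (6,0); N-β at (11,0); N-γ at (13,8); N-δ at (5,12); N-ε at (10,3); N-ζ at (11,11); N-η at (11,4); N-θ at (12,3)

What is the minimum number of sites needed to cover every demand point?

2

Coverage sets (demand points within 8 of each site):
  W1: {}
  W2: {N-α, N-β, N-ε, N-η, N-θ}
  W3: {N-δ, N-ζ}
  W4: {N-α, N-β, N-γ, N-ε, N-η, N-θ}
No single site covers all 8 demand points.
But {W3, W4} covers everything, so the minimum is 2.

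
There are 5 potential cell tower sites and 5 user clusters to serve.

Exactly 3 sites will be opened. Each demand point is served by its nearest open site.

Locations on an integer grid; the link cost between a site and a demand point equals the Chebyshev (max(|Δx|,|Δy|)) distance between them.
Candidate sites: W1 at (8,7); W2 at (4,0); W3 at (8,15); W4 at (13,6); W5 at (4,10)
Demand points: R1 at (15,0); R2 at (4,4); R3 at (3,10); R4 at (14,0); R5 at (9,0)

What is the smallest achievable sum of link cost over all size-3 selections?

22

Open {W2, W4, W5}.
  R1→W4 6, R2→W2 4, R3→W5 1, R4→W4 6, R5→W2 5  ⇒ total 22.
Compare {W1, W4, W5}: total 23.
Compare {W1, W2, W5}: total 24.
No size-3 selection does better; minimum is 22.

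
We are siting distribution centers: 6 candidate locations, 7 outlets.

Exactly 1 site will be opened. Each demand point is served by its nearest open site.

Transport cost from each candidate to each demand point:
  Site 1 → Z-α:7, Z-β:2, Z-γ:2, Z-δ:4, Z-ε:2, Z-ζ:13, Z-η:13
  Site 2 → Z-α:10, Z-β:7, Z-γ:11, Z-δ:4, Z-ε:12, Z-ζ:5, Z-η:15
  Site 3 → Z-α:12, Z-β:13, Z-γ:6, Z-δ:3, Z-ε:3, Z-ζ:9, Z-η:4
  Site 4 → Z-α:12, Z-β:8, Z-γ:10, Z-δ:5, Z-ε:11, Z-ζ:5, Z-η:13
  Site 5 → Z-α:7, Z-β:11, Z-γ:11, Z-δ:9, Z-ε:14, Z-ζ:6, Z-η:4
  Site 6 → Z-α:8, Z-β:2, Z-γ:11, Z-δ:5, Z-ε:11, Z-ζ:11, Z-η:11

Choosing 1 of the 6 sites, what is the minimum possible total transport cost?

43

Open {Site 1}.
  Z-α→Site 1 7, Z-β→Site 1 2, Z-γ→Site 1 2, Z-δ→Site 1 4, Z-ε→Site 1 2, Z-ζ→Site 1 13, Z-η→Site 1 13  ⇒ total 43.
Compare {Site 3}: total 50.
Compare {Site 6}: total 59.
No size-1 selection does better; minimum is 43.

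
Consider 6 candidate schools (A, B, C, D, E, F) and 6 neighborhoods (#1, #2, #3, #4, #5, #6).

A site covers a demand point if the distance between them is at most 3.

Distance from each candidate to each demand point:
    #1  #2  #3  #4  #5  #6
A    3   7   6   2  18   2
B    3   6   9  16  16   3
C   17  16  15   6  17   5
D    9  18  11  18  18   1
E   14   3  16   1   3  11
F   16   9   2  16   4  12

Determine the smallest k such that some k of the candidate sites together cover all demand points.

Coverage sets (demand points within 3 of each site):
  A: {#1, #4, #6}
  B: {#1, #6}
  C: {}
  D: {#6}
  E: {#2, #4, #5}
  F: {#3}
No 2 sites suffice: every size-2 union leaves at least one demand point uncovered.
But {A, E, F} covers everything, so the minimum is 3.

3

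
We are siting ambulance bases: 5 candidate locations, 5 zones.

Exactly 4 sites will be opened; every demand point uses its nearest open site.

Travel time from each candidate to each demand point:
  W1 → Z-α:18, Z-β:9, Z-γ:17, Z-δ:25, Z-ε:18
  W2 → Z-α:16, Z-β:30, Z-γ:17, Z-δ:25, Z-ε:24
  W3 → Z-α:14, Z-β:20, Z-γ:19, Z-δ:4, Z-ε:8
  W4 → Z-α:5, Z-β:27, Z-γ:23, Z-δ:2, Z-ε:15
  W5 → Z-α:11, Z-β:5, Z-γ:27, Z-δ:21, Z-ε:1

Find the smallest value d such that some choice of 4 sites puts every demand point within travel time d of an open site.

Open {W1, W2, W3, W4}.
  Farthest demand point is Z-γ at travel time 17 (to W1); all others are ≤ 17.
With {W1, W2, W3, W5} the worst case is 17.
With {W1, W2, W4, W5} the worst case is 17.
No size-4 selection achieves below 17.

17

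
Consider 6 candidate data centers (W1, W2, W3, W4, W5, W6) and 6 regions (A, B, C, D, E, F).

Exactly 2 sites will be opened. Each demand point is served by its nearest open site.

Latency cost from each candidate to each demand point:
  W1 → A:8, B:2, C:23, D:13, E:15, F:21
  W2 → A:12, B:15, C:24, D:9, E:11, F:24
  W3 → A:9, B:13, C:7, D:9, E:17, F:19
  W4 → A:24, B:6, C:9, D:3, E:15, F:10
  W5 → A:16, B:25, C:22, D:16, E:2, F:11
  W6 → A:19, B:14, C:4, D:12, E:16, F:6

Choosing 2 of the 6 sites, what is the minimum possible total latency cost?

46

Open {W4, W5}.
  A→W5 16, B→W4 6, C→W4 9, D→W4 3, E→W5 2, F→W4 10  ⇒ total 46.
Compare {W1, W4}: total 47.
Compare {W1, W6}: total 47.
No size-2 selection does better; minimum is 46.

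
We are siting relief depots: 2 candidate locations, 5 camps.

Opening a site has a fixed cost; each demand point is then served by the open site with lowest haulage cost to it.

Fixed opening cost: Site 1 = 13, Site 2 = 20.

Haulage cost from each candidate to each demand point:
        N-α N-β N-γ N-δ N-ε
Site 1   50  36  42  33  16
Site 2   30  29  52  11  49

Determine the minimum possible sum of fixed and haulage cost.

Open {Site 1, Site 2}: assign each demand point to its cheapest open site.
  N-α→Site 2 30, N-β→Site 2 29, N-γ→Site 1 42, N-δ→Site 2 11, N-ε→Site 1 16
  haulage cost 128, fixed 33 → total 161.
Compare {Site 1}: haulage cost 177 + fixed 13 = 190.
Compare {Site 2}: haulage cost 171 + fixed 20 = 191.

161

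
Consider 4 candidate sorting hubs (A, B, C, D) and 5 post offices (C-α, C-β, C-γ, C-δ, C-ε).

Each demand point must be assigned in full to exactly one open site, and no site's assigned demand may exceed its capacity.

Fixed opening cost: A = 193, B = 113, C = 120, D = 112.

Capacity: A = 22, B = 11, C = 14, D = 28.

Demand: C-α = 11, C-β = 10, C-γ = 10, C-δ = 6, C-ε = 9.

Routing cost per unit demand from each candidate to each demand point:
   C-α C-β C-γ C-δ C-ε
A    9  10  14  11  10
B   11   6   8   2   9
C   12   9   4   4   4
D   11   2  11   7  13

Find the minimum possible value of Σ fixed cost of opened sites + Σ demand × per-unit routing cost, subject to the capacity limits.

644

Open {B, C, D}; cheapest assignment that respects the capacities:
  B (cap 11, load 10): C-γ — cost 10×8 = 80
  C (cap 14, load 9): C-ε — cost 9×4 = 36
  D (cap 28, load 27): C-α, C-β, C-δ — cost 11×11 + 10×2 + 6×7 = 183
  Shipping 299, fixed 345 → total 644.
  Any other capacity-feasible assignment to {B, C, D} ships for at least 299.
Compare {A, D}: its best feasible assignment gives total 666.
Compare {A, C, D}: its best feasible assignment gives total 716.
Every other set of open sites that can feasibly serve all demand totals ≥ 666 even under its best assignment. Minimum: 644.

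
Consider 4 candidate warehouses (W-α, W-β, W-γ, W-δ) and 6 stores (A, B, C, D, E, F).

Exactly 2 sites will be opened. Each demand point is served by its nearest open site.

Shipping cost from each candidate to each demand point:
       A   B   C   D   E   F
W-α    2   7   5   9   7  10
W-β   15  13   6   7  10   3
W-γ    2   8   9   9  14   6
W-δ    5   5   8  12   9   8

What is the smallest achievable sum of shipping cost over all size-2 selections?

31

Open {W-α, W-β}.
  A→W-α 2, B→W-α 7, C→W-α 5, D→W-β 7, E→W-α 7, F→W-β 3  ⇒ total 31.
Compare {W-β, W-δ}: total 35.
Compare {W-α, W-γ}: total 36.
No size-2 selection does better; minimum is 31.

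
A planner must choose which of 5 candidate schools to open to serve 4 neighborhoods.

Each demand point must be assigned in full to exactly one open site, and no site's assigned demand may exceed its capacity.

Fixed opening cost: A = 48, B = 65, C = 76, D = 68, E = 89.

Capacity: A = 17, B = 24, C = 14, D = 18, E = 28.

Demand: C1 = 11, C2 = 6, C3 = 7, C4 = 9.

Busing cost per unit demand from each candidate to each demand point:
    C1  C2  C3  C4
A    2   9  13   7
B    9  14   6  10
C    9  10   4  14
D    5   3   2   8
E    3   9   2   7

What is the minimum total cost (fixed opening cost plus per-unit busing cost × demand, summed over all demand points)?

278

Open {A, D}; cheapest assignment that respects the capacities:
  A (cap 17, load 17): C1, C2 — cost 11×2 + 6×9 = 76
  D (cap 18, load 16): C3, C4 — cost 7×2 + 9×8 = 86
  Shipping 162, fixed 116 → total 278.
  Any other capacity-feasible assignment to {A, D} ships for at least 162.
Compare {D, E}: its best feasible assignment gives total 285.
Compare {A, E}: its best feasible assignment gives total 290.
Every other set of open sites that can feasibly serve all demand totals ≥ 285 even under its best assignment. Minimum: 278.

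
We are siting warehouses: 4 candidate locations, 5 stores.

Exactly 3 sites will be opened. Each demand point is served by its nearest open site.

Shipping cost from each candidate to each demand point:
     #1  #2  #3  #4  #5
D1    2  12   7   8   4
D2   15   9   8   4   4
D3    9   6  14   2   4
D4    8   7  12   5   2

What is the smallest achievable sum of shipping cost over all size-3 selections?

Open {D1, D3, D4}.
  #1→D1 2, #2→D3 6, #3→D1 7, #4→D3 2, #5→D4 2  ⇒ total 19.
Compare {D1, D2, D3}: total 21.
Compare {D1, D2, D4}: total 22.
No size-3 selection does better; minimum is 19.

19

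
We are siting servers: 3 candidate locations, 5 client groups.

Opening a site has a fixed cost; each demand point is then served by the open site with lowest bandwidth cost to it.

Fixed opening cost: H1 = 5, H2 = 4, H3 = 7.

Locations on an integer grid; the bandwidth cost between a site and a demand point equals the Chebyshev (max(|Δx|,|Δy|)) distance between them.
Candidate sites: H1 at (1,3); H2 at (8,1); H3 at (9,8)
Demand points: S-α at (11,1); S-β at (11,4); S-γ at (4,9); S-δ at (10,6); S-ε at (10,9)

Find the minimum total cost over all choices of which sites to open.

Open {H2, H3}: assign each demand point to its cheapest open site.
  S-α→H2 3, S-β→H2 3, S-γ→H3 5, S-δ→H3 2, S-ε→H3 1
  bandwidth cost 14, fixed 11 → total 25.
Compare {H3}: bandwidth cost 19 + fixed 7 = 26.
Compare {H1, H2, H3}: bandwidth cost 14 + fixed 16 = 30.
Compare {H2}: bandwidth cost 27 + fixed 4 = 31.
All other subsets cost ≥ 26. Minimum total cost: 25.

25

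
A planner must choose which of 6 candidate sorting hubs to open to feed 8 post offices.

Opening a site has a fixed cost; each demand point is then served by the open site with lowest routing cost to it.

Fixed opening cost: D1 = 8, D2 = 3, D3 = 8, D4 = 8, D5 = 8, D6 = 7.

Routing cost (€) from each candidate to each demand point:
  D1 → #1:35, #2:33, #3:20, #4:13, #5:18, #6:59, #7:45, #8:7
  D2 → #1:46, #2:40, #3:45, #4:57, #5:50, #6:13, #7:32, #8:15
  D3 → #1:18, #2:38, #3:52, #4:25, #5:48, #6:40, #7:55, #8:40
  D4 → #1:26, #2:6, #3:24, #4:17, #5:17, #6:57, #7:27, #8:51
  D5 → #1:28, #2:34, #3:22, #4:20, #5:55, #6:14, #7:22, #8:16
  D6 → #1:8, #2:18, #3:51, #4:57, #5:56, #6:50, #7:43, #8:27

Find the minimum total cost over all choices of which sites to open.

137

Open {D1, D2, D4, D6}: assign each demand point to its cheapest open site.
  #1→D6 8, #2→D4 6, #3→D1 20, #4→D1 13, #5→D4 17, #6→D2 13, #7→D4 27, #8→D1 7
  routing cost 111, fixed 26 → total 137.
Compare {D1, D4, D5, D6}: routing cost 107 + fixed 31 = 138.
Compare {D1, D2, D4, D5, D6}: routing cost 106 + fixed 34 = 140.
Compare {D1, D5, D6}: routing cost 120 + fixed 23 = 143.
All other subsets cost ≥ 138. Minimum total cost: 137.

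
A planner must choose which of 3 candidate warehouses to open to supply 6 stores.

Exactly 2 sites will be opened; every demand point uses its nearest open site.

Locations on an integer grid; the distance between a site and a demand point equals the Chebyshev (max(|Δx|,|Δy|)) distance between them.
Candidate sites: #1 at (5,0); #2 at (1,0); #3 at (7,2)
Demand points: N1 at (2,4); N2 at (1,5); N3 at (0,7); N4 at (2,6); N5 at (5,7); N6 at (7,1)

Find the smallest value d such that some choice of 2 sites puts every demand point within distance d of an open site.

Open {#1, #2}.
  Farthest demand point is N3 at distance 7 (to #1); all others are ≤ 7.
With {#1, #3} the worst case is 7.
With {#2, #3} the worst case is 7.
No size-2 selection achieves below 7.

7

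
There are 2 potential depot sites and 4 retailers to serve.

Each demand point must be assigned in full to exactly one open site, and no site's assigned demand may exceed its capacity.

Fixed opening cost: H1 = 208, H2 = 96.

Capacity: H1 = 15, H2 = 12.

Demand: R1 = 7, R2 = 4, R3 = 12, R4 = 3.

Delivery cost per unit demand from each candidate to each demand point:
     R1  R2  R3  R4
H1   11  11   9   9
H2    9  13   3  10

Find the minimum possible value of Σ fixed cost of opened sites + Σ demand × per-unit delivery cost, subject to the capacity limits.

488

Open {H1, H2}; cheapest assignment that respects the capacities:
  H1 (cap 15, load 14): R1, R2, R4 — cost 7×11 + 4×11 + 3×9 = 148
  H2 (cap 12, load 12): R3 — cost 12×3 = 36
  Shipping 184, fixed 304 → total 488.
  Any other capacity-feasible assignment to {H1, H2} ships for at least 184.
Total demand is 26 and no other set of sites has combined capacity ≥ 26, so {H1, H2} is the only feasible choice of open sites. Minimum: 488.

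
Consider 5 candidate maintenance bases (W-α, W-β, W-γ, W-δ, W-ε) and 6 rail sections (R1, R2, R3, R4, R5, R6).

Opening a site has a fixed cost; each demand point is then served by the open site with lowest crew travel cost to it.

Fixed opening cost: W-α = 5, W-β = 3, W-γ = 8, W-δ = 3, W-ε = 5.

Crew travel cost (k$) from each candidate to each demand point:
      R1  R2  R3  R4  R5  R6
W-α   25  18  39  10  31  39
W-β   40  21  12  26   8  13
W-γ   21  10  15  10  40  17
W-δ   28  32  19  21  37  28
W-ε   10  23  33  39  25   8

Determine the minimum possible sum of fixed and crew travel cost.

74

Open {W-β, W-γ, W-ε}: assign each demand point to its cheapest open site.
  R1→W-ε 10, R2→W-γ 10, R3→W-β 12, R4→W-γ 10, R5→W-β 8, R6→W-ε 8
  crew travel cost 58, fixed 16 → total 74.
Compare {W-β, W-γ, W-δ, W-ε}: crew travel cost 58 + fixed 19 = 77.
Compare {W-α, W-β, W-ε}: crew travel cost 66 + fixed 13 = 79.
Compare {W-α, W-β, W-γ, W-ε}: crew travel cost 58 + fixed 21 = 79.
All other subsets cost ≥ 77. Minimum total cost: 74.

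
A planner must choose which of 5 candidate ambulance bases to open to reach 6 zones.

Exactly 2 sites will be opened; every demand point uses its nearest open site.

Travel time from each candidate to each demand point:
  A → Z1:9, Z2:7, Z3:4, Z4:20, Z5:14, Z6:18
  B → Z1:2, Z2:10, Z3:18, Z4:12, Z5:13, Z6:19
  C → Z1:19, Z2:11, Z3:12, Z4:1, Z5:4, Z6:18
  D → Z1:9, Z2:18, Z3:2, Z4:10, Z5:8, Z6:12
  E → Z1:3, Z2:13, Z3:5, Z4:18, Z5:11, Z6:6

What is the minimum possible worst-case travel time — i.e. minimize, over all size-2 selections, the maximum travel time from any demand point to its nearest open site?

Open {C, E}.
  Farthest demand point is Z2 at travel time 11 (to C); all others are ≤ 11.
With {A, D} the worst case is 12.
With {B, D} the worst case is 12.
No size-2 selection achieves below 11.

11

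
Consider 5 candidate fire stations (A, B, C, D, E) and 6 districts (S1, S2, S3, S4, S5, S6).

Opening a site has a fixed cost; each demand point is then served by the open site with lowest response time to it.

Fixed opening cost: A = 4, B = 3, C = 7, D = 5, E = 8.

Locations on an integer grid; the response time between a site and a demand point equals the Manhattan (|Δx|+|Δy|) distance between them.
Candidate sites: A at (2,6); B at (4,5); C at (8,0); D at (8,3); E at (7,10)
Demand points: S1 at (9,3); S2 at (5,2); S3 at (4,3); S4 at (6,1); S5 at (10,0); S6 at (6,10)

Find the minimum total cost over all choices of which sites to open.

31

Open {B, D}: assign each demand point to its cheapest open site.
  S1→D 1, S2→B 4, S3→B 2, S4→D 4, S5→D 5, S6→B 7
  response time 23, fixed 8 → total 31.
Compare {D}: response time 27 + fixed 5 = 32.
Compare {B, C}: response time 22 + fixed 10 = 32.
Compare {D, E}: response time 19 + fixed 13 = 32.
All other subsets cost ≥ 32. Minimum total cost: 31.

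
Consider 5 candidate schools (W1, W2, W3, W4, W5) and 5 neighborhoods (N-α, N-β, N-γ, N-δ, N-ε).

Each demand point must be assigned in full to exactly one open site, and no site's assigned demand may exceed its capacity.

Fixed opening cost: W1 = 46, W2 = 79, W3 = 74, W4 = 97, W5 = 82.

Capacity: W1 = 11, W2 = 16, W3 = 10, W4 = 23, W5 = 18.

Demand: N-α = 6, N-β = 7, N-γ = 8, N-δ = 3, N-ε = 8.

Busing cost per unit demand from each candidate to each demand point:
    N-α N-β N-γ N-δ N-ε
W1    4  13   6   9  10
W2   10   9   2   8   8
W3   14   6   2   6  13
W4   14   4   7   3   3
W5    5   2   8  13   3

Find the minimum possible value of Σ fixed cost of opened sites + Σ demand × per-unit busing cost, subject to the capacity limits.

302

Open {W1, W4}; cheapest assignment that respects the capacities:
  W1 (cap 11, load 9): N-α, N-δ — cost 6×4 + 3×9 = 51
  W4 (cap 23, load 23): N-β, N-γ, N-ε — cost 7×4 + 8×7 + 8×3 = 108
  Shipping 159, fixed 143 → total 302.
  Any other capacity-feasible assignment to {W1, W4} ships for at least 159.
Compare {W1, W3, W5}: its best feasible assignment gives total 307.
Compare {W1, W2, W5}: its best feasible assignment gives total 309.
Every other set of open sites that can feasibly serve all demand totals ≥ 307 even under its best assignment. Minimum: 302.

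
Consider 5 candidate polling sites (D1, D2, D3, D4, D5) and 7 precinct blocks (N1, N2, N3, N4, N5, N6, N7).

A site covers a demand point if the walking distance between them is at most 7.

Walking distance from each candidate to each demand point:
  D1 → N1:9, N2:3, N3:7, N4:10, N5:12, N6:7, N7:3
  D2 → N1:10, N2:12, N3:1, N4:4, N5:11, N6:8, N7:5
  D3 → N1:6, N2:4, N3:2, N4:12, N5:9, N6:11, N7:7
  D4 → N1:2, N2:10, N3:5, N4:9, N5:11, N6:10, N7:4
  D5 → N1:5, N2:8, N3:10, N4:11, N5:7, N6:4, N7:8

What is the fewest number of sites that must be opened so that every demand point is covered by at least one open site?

3

Coverage sets (demand points within 7 of each site):
  D1: {N2, N3, N6, N7}
  D2: {N3, N4, N7}
  D3: {N1, N2, N3, N7}
  D4: {N1, N3, N7}
  D5: {N1, N5, N6}
No 2 sites suffice: every size-2 union leaves at least one demand point uncovered.
But {D1, D2, D5} covers everything, so the minimum is 3.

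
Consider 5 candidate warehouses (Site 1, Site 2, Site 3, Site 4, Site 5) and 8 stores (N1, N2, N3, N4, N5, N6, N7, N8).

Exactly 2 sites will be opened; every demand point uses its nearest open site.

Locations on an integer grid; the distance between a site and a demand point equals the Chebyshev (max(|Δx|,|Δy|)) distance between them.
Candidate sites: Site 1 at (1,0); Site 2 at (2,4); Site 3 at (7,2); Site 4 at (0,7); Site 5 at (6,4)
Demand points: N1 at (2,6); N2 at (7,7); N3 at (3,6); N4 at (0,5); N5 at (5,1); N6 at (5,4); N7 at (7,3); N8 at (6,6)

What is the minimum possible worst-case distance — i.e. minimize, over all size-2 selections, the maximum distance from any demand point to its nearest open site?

3

Open {Site 2, Site 5}.
  Farthest demand point is N2 at distance 3 (to Site 5); all others are ≤ 3.
With {Site 4, Site 5} the worst case is 3.
With {Site 1, Site 2} the worst case is 5.
No size-2 selection achieves below 3.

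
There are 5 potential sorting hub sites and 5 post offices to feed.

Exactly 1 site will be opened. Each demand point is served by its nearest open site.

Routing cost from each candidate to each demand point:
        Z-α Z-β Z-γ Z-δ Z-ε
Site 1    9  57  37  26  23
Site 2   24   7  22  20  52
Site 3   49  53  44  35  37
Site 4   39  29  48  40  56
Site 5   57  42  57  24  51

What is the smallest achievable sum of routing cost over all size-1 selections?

Open {Site 2}.
  Z-α→Site 2 24, Z-β→Site 2 7, Z-γ→Site 2 22, Z-δ→Site 2 20, Z-ε→Site 2 52  ⇒ total 125.
Compare {Site 1}: total 152.
Compare {Site 4}: total 212.
No size-1 selection does better; minimum is 125.

125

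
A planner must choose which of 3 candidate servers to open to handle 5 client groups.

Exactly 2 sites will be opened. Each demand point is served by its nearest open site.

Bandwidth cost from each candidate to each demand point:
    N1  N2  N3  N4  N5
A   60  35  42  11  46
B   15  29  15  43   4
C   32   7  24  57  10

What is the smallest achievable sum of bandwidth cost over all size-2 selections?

74

Open {A, B}.
  N1→B 15, N2→B 29, N3→B 15, N4→A 11, N5→B 4  ⇒ total 74.
Compare {A, C}: total 84.
Compare {B, C}: total 84.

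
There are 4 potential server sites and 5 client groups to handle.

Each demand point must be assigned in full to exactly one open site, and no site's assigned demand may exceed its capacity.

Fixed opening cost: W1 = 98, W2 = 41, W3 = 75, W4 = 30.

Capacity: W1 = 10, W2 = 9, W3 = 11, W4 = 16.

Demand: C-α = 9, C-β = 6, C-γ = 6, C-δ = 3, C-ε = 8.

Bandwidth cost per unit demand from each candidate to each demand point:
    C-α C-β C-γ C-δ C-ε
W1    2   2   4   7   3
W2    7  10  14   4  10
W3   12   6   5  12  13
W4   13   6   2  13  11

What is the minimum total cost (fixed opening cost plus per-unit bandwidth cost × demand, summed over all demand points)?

Open {W1, W2, W4}; cheapest assignment that respects the capacities:
  W1 (cap 10, load 8): C-ε — cost 8×3 = 24
  W2 (cap 9, load 9): C-α — cost 9×7 = 63
  W4 (cap 16, load 15): C-β, C-γ, C-δ — cost 6×6 + 6×2 + 3×13 = 87
  Shipping 174, fixed 169 → total 343.
  Any other capacity-feasible assignment to {W1, W2, W4} ships for at least 174.
Compare {W2, W3, W4}: its best feasible assignment gives total 381.
Compare {W1, W3, W4}: its best feasible assignment gives total 393.
Every other set of open sites that can feasibly serve all demand totals ≥ 381 even under its best assignment. Minimum: 343.

343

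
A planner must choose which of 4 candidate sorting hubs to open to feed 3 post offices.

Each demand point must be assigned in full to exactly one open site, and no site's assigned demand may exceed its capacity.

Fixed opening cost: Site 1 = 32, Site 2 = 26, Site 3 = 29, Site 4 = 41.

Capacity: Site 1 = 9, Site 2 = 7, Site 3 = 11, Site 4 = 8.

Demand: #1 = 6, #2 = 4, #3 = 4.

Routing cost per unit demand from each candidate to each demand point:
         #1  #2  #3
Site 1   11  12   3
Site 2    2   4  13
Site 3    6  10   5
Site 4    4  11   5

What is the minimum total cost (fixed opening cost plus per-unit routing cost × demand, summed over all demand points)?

Open {Site 2, Site 3}; cheapest assignment that respects the capacities:
  Site 2 (cap 7, load 6): #1 — cost 6×2 = 12
  Site 3 (cap 11, load 8): #2, #3 — cost 4×10 + 4×5 = 60
  Shipping 72, fixed 55 → total 127.
  Any other capacity-feasible assignment to {Site 2, Site 3} ships for at least 72.
Compare {Site 1, Site 2}: its best feasible assignment gives total 130.
Compare {Site 2, Site 4}: its best feasible assignment gives total 143.
Every other set of open sites that can feasibly serve all demand totals ≥ 130 even under its best assignment. Minimum: 127.

127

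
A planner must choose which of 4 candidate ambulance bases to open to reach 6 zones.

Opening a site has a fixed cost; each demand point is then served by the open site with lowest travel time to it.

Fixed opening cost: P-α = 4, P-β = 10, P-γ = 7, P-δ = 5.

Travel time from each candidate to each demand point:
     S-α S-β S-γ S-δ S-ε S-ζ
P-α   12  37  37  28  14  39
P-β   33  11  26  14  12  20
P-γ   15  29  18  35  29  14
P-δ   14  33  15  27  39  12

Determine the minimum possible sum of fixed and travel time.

93

Open {P-β, P-δ}: assign each demand point to its cheapest open site.
  S-α→P-δ 14, S-β→P-β 11, S-γ→P-δ 15, S-δ→P-β 14, S-ε→P-β 12, S-ζ→P-δ 12
  travel time 78, fixed 15 → total 93.
Compare {P-α, P-β, P-δ}: travel time 76 + fixed 19 = 95.
Compare {P-β, P-γ, P-δ}: travel time 78 + fixed 22 = 100.
Compare {P-β, P-γ}: travel time 84 + fixed 17 = 101.
All other subsets cost ≥ 95. Minimum total cost: 93.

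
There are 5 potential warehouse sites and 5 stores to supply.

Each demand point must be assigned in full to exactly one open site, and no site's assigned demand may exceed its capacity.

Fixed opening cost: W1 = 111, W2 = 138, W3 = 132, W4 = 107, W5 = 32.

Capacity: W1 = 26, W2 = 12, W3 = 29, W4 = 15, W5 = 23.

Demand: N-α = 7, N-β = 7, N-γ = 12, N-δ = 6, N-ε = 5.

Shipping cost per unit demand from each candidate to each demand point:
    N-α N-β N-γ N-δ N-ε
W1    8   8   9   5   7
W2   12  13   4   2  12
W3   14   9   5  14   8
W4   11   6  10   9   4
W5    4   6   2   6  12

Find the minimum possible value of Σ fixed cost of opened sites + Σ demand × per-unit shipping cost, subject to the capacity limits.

316

Open {W1, W5}; cheapest assignment that respects the capacities:
  W1 (cap 26, load 18): N-β, N-δ, N-ε — cost 7×8 + 6×5 + 5×7 = 121
  W5 (cap 23, load 19): N-α, N-γ — cost 7×4 + 12×2 = 52
  Shipping 173, fixed 143 → total 316.
  Any other capacity-feasible assignment to {W1, W5} ships for at least 173.
Compare {W3, W5}: its best feasible assignment gives total 370.
Compare {W4, W5}: its best feasible assignment gives total 378.
Every other set of open sites that can feasibly serve all demand totals ≥ 370 even under its best assignment. Minimum: 316.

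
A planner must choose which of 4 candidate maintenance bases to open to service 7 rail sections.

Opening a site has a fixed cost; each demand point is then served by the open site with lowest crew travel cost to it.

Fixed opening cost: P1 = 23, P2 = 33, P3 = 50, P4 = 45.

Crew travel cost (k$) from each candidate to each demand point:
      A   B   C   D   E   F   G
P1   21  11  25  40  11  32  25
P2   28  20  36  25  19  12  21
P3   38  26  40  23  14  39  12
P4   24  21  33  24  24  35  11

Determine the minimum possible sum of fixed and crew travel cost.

Open {P1, P2}: assign each demand point to its cheapest open site.
  A→P1 21, B→P1 11, C→P1 25, D→P2 25, E→P1 11, F→P2 12, G→P2 21
  crew travel cost 126, fixed 56 → total 182.
Compare {P1}: crew travel cost 165 + fixed 23 = 188.
Compare {P2}: crew travel cost 161 + fixed 33 = 194.
Compare {P1, P4}: crew travel cost 135 + fixed 68 = 203.
All other subsets cost ≥ 188. Minimum total cost: 182.

182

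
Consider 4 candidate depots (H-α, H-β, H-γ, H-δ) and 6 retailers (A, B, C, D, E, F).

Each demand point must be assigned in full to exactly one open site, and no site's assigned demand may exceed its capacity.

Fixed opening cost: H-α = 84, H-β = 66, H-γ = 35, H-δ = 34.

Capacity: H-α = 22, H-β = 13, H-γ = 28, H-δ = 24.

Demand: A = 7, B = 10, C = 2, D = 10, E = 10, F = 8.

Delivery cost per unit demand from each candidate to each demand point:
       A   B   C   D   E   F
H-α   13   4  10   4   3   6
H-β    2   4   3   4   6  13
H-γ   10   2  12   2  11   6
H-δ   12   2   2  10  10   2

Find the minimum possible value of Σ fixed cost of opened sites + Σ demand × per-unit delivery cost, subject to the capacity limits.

Open {H-γ, H-δ}; cheapest assignment that respects the capacities:
  H-γ (cap 28, load 27): A, B, D — cost 7×10 + 10×2 + 10×2 = 110
  H-δ (cap 24, load 20): C, E, F — cost 2×2 + 10×10 + 8×2 = 120
  Shipping 230, fixed 69 → total 299.
  Any other capacity-feasible assignment to {H-γ, H-δ} ships for at least 230.
Compare {H-α, H-β, H-δ}: its best feasible assignment gives total 308.
Compare {H-β, H-γ, H-δ}: its best feasible assignment gives total 309.
Every other set of open sites that can feasibly serve all demand totals ≥ 308 even under its best assignment. Minimum: 299.

299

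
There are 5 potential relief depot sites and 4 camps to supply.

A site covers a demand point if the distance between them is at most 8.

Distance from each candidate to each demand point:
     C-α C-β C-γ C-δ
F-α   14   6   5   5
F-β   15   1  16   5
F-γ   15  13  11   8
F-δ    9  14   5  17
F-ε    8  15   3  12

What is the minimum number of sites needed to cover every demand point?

Coverage sets (demand points within 8 of each site):
  F-α: {C-β, C-γ, C-δ}
  F-β: {C-β, C-δ}
  F-γ: {C-δ}
  F-δ: {C-γ}
  F-ε: {C-α, C-γ}
No single site covers all 4 demand points.
But {F-α, F-ε} covers everything, so the minimum is 2.

2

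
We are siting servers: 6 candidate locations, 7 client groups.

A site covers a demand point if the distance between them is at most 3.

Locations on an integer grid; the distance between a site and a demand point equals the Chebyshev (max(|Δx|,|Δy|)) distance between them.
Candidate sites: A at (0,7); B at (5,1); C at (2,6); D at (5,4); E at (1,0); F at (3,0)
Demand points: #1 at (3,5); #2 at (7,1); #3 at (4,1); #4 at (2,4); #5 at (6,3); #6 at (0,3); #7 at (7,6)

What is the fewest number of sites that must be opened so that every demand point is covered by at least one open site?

Coverage sets (demand points within 3 of each site):
  A: {#1, #4}
  B: {#2, #3, #4, #5}
  C: {#1, #4, #6}
  D: {#1, #2, #3, #4, #5, #7}
  E: {#3, #6}
  F: {#3, #5, #6}
No single site covers all 7 demand points.
But {C, D} covers everything, so the minimum is 2.

2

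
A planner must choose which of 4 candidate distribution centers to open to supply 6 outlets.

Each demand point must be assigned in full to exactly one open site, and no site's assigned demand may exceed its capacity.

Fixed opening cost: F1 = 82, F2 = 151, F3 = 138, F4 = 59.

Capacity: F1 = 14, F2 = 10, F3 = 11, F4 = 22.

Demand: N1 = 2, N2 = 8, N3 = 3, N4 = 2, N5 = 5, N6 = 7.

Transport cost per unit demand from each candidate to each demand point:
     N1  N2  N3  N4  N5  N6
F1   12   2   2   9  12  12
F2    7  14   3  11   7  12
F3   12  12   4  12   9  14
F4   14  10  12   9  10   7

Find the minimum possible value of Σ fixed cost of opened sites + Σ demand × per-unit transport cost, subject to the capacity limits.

Open {F1, F4}; cheapest assignment that respects the capacities:
  F1 (cap 14, load 13): N1, N2, N3 — cost 2×12 + 8×2 + 3×2 = 46
  F4 (cap 22, load 14): N4, N5, N6 — cost 2×9 + 5×10 + 7×7 = 117
  Shipping 163, fixed 141 → total 304.
  Any other capacity-feasible assignment to {F1, F4} ships for at least 163.
Compare {F2, F4}: its best feasible assignment gives total 415.
Compare {F3, F4}: its best feasible assignment gives total 425.
Every other set of open sites that can feasibly serve all demand totals ≥ 415 even under its best assignment. Minimum: 304.

304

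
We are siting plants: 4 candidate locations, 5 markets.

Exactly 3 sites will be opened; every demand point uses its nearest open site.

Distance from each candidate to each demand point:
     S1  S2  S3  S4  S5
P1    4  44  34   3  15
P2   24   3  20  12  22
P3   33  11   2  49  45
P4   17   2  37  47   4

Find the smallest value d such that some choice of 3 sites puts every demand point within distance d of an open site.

4

Open {P1, P3, P4}.
  Farthest demand point is S1 at distance 4 (to P1); all others are ≤ 4.
With {P1, P2, P3} the worst case is 15.
With {P2, P3, P4} the worst case is 17.
No size-3 selection achieves below 4.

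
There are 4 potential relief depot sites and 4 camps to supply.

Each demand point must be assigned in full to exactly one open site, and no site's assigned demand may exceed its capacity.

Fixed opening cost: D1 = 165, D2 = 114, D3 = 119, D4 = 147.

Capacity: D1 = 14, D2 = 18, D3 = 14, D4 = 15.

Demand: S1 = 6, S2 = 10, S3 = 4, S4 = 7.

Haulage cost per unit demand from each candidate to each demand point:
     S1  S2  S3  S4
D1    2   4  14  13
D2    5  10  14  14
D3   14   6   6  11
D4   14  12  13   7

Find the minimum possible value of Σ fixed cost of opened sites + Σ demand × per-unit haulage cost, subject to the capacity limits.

Open {D2, D3}; cheapest assignment that respects the capacities:
  D2 (cap 18, load 13): S1, S4 — cost 6×5 + 7×14 = 128
  D3 (cap 14, load 14): S2, S3 — cost 10×6 + 4×6 = 84
  Shipping 212, fixed 233 → total 445.
  Any other capacity-feasible assignment to {D2, D3} ships for at least 212.
Compare {D1, D3}: its best feasible assignment gives total 471.
Compare {D3, D4}: its best feasible assignment gives total 483.
Every other set of open sites that can feasibly serve all demand totals ≥ 471 even under its best assignment. Minimum: 445.

445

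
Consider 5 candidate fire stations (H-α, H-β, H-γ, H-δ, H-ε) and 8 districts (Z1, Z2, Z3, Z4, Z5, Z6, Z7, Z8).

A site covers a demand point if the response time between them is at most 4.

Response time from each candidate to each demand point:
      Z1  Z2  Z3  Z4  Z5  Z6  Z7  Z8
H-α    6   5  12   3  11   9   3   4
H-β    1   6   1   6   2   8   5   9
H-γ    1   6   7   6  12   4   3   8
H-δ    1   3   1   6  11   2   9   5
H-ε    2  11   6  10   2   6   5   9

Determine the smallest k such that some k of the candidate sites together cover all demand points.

Coverage sets (demand points within 4 of each site):
  H-α: {Z4, Z7, Z8}
  H-β: {Z1, Z3, Z5}
  H-γ: {Z1, Z6, Z7}
  H-δ: {Z1, Z2, Z3, Z6}
  H-ε: {Z1, Z5}
No 2 sites suffice: every size-2 union leaves at least one demand point uncovered.
But {H-α, H-β, H-δ} covers everything, so the minimum is 3.

3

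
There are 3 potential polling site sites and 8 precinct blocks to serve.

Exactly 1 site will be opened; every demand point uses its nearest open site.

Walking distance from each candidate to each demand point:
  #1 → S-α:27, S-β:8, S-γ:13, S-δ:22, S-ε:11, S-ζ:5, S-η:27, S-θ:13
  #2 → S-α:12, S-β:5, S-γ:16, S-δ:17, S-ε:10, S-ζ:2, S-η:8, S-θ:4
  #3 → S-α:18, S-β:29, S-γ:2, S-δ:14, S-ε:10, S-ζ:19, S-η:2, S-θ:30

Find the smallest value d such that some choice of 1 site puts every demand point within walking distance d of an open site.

17

Open {#2}.
  Farthest demand point is S-δ at walking distance 17 (to #2); all others are ≤ 17.
With {#1} the worst case is 27.
With {#3} the worst case is 30.
No size-1 selection achieves below 17.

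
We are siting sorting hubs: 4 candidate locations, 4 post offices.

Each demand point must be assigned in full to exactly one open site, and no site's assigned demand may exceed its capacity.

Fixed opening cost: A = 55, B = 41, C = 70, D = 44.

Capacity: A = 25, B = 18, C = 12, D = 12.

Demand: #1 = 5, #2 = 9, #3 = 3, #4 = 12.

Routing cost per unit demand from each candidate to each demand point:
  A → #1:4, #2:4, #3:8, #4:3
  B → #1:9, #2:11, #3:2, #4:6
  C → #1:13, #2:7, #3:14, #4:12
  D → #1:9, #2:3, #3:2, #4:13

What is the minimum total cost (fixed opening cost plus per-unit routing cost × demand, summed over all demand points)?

Open {A, D}; cheapest assignment that respects the capacities:
  A (cap 25, load 17): #1, #4 — cost 5×4 + 12×3 = 56
  D (cap 12, load 12): #2, #3 — cost 9×3 + 3×2 = 33
  Shipping 89, fixed 99 → total 188.
  Any other capacity-feasible assignment to {A, D} ships for at least 89.
Compare {A, B}: its best feasible assignment gives total 219.
Compare {A, B, D}: its best feasible assignment gives total 229.
Every other set of open sites that can feasibly serve all demand totals ≥ 219 even under its best assignment. Minimum: 188.

188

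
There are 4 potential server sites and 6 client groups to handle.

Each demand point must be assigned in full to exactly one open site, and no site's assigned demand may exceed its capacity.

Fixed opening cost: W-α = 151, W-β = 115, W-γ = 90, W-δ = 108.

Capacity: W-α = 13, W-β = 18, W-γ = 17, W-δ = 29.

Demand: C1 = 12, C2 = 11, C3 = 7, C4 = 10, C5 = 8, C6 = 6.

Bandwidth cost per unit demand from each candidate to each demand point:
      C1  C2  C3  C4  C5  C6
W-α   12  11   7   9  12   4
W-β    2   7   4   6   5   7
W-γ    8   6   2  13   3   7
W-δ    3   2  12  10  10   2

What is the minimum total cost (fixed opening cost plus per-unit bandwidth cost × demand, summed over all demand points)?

481

Open {W-β, W-γ, W-δ}; cheapest assignment that respects the capacities:
  W-β (cap 18, load 10): C4 — cost 10×6 = 60
  W-γ (cap 17, load 15): C3, C5 — cost 7×2 + 8×3 = 38
  W-δ (cap 29, load 29): C1, C2, C6 — cost 12×3 + 11×2 + 6×2 = 70
  Shipping 168, fixed 313 → total 481.
  Any other capacity-feasible assignment to {W-β, W-γ, W-δ} ships for at least 168.
Compare {W-α, W-γ, W-δ}: its best feasible assignment gives total 547.
Compare {W-α, W-β, W-δ}: its best feasible assignment gives total 593.
Every other set of open sites that can feasibly serve all demand totals ≥ 547 even under its best assignment. Minimum: 481.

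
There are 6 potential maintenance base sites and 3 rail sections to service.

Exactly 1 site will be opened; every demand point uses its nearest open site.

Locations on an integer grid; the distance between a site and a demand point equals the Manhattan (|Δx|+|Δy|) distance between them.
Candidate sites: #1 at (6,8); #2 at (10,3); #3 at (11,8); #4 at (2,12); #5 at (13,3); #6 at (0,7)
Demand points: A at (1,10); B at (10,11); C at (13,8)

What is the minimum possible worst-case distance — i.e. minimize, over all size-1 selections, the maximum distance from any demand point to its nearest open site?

7

Open {#1}.
  Farthest demand point is A at distance 7 (to #1); all others are ≤ 7.
With {#3} the worst case is 12.
With {#6} the worst case is 14.
No size-1 selection achieves below 7.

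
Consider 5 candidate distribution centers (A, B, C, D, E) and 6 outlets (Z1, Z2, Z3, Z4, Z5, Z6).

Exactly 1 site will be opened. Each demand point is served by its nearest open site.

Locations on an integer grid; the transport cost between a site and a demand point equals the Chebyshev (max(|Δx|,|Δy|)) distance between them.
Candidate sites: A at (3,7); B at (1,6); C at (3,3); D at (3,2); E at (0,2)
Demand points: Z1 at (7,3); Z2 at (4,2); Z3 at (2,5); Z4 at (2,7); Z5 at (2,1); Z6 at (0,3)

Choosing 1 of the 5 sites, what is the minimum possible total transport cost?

16

Open {C}.
  Z1→C 4, Z2→C 1, Z3→C 2, Z4→C 4, Z5→C 2, Z6→C 3  ⇒ total 16.
Compare {D}: total 17.
Compare {B}: total 20.
No size-1 selection does better; minimum is 16.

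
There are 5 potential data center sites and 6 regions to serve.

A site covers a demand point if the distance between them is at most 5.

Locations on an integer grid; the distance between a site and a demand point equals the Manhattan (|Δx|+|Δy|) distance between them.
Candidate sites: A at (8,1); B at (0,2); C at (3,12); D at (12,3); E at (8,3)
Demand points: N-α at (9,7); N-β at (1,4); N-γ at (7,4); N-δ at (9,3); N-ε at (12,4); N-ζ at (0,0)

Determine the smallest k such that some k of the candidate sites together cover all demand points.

Coverage sets (demand points within 5 of each site):
  A: {N-γ, N-δ}
  B: {N-β, N-ζ}
  C: {}
  D: {N-δ, N-ε}
  E: {N-α, N-γ, N-δ, N-ε}
No single site covers all 6 demand points.
But {B, E} covers everything, so the minimum is 2.

2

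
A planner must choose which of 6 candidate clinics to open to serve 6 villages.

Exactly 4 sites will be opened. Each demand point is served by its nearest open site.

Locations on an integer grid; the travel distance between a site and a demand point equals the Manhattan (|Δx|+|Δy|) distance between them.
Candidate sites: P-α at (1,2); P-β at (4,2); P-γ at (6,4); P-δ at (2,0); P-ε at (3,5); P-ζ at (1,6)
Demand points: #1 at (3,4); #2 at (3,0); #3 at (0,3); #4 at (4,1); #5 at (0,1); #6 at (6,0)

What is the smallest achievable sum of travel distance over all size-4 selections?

11

Open {P-α, P-β, P-δ, P-ε}.
  #1→P-ε 1, #2→P-δ 1, #3→P-α 2, #4→P-β 1, #5→P-α 2, #6→P-β 4  ⇒ total 11.
Compare {P-α, P-β, P-γ, P-δ}: total 13.
Compare {P-α, P-β, P-γ, P-ε}: total 13.
No size-4 selection does better; minimum is 11.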